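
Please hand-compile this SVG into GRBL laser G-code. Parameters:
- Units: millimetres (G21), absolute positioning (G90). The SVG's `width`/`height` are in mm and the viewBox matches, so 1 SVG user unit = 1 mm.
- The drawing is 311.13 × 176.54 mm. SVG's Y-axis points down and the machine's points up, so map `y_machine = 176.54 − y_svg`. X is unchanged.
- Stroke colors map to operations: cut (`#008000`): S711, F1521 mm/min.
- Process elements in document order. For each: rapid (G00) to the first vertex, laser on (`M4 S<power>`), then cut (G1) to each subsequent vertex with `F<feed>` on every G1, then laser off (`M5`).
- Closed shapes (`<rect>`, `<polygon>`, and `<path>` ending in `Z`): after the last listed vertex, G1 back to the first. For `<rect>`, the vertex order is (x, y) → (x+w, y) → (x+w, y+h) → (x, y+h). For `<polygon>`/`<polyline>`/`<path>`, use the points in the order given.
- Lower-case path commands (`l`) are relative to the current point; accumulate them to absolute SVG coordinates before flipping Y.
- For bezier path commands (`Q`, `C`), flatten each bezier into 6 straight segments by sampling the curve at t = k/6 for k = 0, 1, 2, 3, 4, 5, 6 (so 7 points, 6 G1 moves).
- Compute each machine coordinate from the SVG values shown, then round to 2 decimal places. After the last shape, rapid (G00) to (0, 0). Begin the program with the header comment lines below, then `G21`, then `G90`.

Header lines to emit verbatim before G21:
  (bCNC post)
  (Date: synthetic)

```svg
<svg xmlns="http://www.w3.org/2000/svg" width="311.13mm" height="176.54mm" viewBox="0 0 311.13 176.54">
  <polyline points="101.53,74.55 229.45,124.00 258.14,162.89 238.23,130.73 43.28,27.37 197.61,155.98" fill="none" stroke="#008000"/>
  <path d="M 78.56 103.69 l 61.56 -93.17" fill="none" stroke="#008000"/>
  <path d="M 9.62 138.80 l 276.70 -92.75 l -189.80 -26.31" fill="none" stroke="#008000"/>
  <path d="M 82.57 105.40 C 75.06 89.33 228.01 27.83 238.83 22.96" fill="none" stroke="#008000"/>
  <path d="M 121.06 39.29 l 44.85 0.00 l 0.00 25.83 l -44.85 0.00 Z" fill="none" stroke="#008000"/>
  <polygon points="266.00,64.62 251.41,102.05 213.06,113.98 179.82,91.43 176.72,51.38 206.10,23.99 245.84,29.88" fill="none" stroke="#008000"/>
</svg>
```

(bCNC post)
(Date: synthetic)
G21
G90
G00 X101.53 Y101.99
M4 S711
G1 X229.45 Y52.54 F1521
G1 X258.14 Y13.65 F1521
G1 X238.23 Y45.81 F1521
G1 X43.28 Y149.17 F1521
G1 X197.61 Y20.56 F1521
M5
G00 X78.56 Y72.85
M4 S711
G1 X140.12 Y166.02 F1521
M5
G00 X9.62 Y37.74
M4 S711
G1 X286.32 Y130.49 F1521
G1 X96.52 Y156.80 F1521
M5
G00 X82.57 Y71.14
M4 S711
G1 X90.79 Y82.49 F1521
G1 X117.34 Y98.57 F1521
G1 X153.83 Y116.56 F1521
G1 X191.84 Y133.61 F1521
G1 X222.98 Y146.90 F1521
G1 X238.83 Y153.58 F1521
M5
G00 X121.06 Y137.25
M4 S711
G1 X165.91 Y137.25 F1521
G1 X165.91 Y111.42 F1521
G1 X121.06 Y111.42 F1521
G1 X121.06 Y137.25 F1521
M5
G00 X266.00 Y111.92
M4 S711
G1 X251.41 Y74.49 F1521
G1 X213.06 Y62.56 F1521
G1 X179.82 Y85.11 F1521
G1 X176.72 Y125.16 F1521
G1 X206.10 Y152.55 F1521
G1 X245.84 Y146.66 F1521
G1 X266.00 Y111.92 F1521
M5
G00 X0.00 Y0.00

viewBox `0 0 311.13 176.54` with mm width/height → 1 unit = 1 mm. Flip: y_m = 176.54 − y_svg.

**Shape 1** — `<polyline>` open polyline, stroke `#008000` → cut (S711, F1521). Machine vertices: (101.53,101.99) → (229.45,52.54) → (258.14,13.65) → (238.23,45.81) → (43.28,149.17) → (197.61,20.56). Open path.

**Shape 2** — `<path>` line segment, stroke `#008000` → cut (S711, F1521). Machine vertices: (78.56,72.85) → (140.12,166.02). Open path.

**Shape 3** — `<path>` open polyline, stroke `#008000` → cut (S711, F1521). Machine vertices: (9.62,37.74) → (286.32,130.49) → (96.52,156.80). Open path.

**Shape 4** — `<path>` cubic bezier, stroke `#008000` → cut (S711, F1521). Control points (SVG): P0=(82.57,105.40), P1=(75.06,89.33), P2=(228.01,27.83), P3=(238.83,22.96); sampled at t=k/6. Machine vertices: (82.57,71.14) → (90.79,82.49) → (117.34,98.57) → (153.83,116.56) → (191.84,133.61) → (222.98,146.90) → (238.83,153.58). Open path.

**Shape 5** — `<path>` rectangle, stroke `#008000` → cut (S711, F1521). Machine vertices: (121.06,137.25) → (165.91,137.25) → (165.91,111.42) → (121.06,111.42) → (121.06,137.25). Closed: final G1 returns to the first vertex.

**Shape 6** — `<polygon>` regular polygon, stroke `#008000` → cut (S711, F1521). Machine vertices: (266.00,111.92) → (251.41,74.49) → (213.06,62.56) → (179.82,85.11) → (176.72,125.16) → (206.10,152.55) → (245.84,146.66) → (266.00,111.92). Closed: final G1 returns to the first vertex.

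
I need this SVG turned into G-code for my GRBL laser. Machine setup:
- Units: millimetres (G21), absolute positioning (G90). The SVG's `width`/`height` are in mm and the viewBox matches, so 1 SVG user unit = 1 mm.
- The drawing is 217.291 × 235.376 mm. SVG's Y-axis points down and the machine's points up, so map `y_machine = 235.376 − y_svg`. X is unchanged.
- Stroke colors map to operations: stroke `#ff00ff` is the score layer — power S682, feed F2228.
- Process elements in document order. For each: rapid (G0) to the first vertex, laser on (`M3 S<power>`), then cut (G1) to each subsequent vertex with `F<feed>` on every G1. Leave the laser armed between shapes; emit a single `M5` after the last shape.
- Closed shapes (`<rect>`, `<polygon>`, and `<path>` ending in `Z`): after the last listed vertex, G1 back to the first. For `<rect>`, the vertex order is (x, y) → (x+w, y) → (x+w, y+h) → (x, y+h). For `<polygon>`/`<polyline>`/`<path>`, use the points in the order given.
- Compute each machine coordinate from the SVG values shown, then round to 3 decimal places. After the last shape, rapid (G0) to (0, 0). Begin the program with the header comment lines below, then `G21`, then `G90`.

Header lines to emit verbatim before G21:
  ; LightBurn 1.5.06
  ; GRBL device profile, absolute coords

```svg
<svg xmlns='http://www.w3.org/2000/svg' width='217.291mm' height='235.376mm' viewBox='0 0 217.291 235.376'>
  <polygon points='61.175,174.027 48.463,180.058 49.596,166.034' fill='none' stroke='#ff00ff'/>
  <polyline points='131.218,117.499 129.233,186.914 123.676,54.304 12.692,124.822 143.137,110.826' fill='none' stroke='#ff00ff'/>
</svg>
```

1 u = 1 mm; y_m = 235.376 − y.

[1] `<polygon>` regular polygon, #ff00ff→score S682 F2228: (61.175,61.349) → (48.463,55.318) → (49.596,69.342) → (61.175,61.349) (closed)

[2] `<polyline>` open polyline, #ff00ff→score S682 F2228: (131.218,117.877) → (129.233,48.462) → (123.676,181.072) → (12.692,110.554) → (143.137,124.550)

; LightBurn 1.5.06
; GRBL device profile, absolute coords
G21
G90
G0 X61.175 Y61.349
M3 S682
G1 X48.463 Y55.318 F2228
G1 X49.596 Y69.342 F2228
G1 X61.175 Y61.349 F2228
G0 X131.218 Y117.877
M3 S682
G1 X129.233 Y48.462 F2228
G1 X123.676 Y181.072 F2228
G1 X12.692 Y110.554 F2228
G1 X143.137 Y124.550 F2228
M5
G0 X0.000 Y0.000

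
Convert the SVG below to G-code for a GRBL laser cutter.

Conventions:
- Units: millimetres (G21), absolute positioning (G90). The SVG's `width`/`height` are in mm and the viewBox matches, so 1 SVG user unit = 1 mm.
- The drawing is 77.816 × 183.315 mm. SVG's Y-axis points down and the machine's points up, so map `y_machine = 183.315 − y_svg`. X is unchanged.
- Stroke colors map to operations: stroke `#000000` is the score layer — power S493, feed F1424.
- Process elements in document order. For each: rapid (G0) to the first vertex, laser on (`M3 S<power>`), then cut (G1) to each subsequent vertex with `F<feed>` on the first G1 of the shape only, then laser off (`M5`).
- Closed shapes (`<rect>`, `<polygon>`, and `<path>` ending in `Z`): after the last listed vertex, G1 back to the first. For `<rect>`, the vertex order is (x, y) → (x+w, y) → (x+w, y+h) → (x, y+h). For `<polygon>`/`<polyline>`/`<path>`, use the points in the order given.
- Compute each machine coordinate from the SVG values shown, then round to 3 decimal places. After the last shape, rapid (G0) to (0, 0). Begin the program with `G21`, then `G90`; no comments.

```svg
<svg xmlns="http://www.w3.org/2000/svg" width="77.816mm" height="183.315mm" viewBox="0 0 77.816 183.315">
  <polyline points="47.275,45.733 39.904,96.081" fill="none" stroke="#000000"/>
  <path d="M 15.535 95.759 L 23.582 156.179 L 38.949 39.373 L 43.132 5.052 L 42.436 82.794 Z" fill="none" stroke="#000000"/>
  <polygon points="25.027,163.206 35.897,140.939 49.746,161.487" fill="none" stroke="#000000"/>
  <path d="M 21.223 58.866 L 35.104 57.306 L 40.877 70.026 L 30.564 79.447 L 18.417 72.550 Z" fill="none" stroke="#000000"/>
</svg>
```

G21
G90
G0 X47.275 Y137.582
M3 S493
G1 X39.904 Y87.234 F1424
M5
G0 X15.535 Y87.556
M3 S493
G1 X23.582 Y27.136 F1424
G1 X38.949 Y143.942
G1 X43.132 Y178.263
G1 X42.436 Y100.521
G1 X15.535 Y87.556
M5
G0 X25.027 Y20.109
M3 S493
G1 X35.897 Y42.376 F1424
G1 X49.746 Y21.828
G1 X25.027 Y20.109
M5
G0 X21.223 Y124.449
M3 S493
G1 X35.104 Y126.009 F1424
G1 X40.877 Y113.289
G1 X30.564 Y103.868
G1 X18.417 Y110.765
G1 X21.223 Y124.449
M5
G0 X0.000 Y0.000

1 u = 1 mm; y_m = 183.315 − y.

[1] `<polyline>` line segment, #000000→score S493 F1424: (47.275,137.582) → (39.904,87.234)

[2] `<path>` closed polygon, #000000→score S493 F1424: (15.535,87.556) → (23.582,27.136) → (38.949,143.942) → (43.132,178.263) → (42.436,100.521) → (15.535,87.556) (closed)

[3] `<polygon>` regular polygon, #000000→score S493 F1424: (25.027,20.109) → (35.897,42.376) → (49.746,21.828) → (25.027,20.109) (closed)

[4] `<path>` regular polygon, #000000→score S493 F1424: (21.223,124.449) → (35.104,126.009) → (40.877,113.289) → (30.564,103.868) → (18.417,110.765) → (21.223,124.449) (closed)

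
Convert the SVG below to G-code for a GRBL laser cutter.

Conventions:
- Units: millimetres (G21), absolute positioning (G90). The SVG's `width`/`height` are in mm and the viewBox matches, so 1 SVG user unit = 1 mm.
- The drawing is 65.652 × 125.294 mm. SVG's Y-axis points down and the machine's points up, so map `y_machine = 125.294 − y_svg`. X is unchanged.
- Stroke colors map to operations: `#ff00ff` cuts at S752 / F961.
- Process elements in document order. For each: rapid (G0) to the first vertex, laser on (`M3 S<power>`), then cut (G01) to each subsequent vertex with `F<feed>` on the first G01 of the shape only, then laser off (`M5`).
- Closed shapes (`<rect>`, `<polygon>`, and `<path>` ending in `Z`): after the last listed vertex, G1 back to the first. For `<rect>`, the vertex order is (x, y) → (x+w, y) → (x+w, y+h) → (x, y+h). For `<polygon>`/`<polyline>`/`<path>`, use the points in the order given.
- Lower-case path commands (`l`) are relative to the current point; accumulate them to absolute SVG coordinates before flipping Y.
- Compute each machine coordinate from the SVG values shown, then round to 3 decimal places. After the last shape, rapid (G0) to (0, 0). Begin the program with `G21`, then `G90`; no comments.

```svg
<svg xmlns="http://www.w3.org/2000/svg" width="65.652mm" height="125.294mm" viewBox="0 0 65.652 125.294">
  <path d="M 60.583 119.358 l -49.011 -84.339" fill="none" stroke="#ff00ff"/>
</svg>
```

G21
G90
G0 X60.583 Y5.936
M3 S752
G01 X11.572 Y90.275 F961
M5
G0 X0.000 Y0.000

1 u = 1 mm; y_m = 125.294 − y.

[1] `<path>` line segment, #ff00ff→cut S752 F961: (60.583,5.936) → (11.572,90.275)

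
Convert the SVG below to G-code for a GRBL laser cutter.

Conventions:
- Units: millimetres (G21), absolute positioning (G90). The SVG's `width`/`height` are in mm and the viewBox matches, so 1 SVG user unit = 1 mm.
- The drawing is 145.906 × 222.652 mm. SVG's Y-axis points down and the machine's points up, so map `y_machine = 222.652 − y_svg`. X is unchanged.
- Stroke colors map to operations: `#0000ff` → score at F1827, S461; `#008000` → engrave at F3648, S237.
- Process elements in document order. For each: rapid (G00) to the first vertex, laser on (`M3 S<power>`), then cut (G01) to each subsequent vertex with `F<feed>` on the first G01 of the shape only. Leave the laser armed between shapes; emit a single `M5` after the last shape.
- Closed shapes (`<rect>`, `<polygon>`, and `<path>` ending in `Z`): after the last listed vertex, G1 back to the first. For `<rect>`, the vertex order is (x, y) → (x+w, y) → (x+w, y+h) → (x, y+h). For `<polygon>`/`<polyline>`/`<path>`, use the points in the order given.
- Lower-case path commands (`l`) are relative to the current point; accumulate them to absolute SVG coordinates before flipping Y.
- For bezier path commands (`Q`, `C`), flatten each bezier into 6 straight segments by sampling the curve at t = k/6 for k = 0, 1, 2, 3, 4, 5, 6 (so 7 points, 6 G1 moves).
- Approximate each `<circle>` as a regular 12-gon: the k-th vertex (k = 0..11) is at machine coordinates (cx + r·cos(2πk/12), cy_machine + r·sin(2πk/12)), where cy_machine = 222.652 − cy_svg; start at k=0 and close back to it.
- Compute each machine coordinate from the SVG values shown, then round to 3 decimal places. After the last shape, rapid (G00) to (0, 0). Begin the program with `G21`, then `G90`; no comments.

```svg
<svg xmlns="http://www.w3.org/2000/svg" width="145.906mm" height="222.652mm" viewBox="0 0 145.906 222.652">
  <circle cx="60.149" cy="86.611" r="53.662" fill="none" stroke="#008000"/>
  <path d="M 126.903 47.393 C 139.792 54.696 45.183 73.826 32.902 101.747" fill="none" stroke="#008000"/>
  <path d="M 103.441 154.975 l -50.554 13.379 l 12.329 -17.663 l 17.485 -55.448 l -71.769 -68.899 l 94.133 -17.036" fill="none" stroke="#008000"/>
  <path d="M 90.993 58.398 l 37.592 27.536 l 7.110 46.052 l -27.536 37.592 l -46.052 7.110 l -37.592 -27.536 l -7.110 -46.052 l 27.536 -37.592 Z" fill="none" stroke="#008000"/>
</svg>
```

viewBox `0 0 145.906 222.652` with mm width/height → 1 unit = 1 mm. Flip: y_m = 222.652 − y_svg.

**Shape 1** — `<circle>` circle, stroke `#008000` → engrave (S237, F3648). Machine vertices: (113.811,136.041) → (106.622,162.872) → (86.980,182.514) → (60.149,189.703) → (33.318,182.514) → (13.676,162.872) → (6.487,136.041) → (13.676,109.210) → (33.318,89.568) → (60.149,82.379) → (86.980,89.568) → (106.622,109.210) → (113.811,136.041). Closed: final G1 returns to the first vertex.

**Shape 2** — `<path>` cubic bezier, stroke `#008000` → engrave (S237, F3648). Control points (SVG): P0=(126.903,47.393), P1=(139.792,54.696), P2=(45.183,73.826), P3=(32.902,101.747); sampled at t=k/6. Machine vertices: (126.903,175.259) → (125.268,170.636) → (110.990,164.126) → (89.341,155.814) → (65.595,145.783) → (45.024,134.119) → (32.902,120.905). Open path.

**Shape 3** — `<path>` open polyline, stroke `#008000` → engrave (S237, F3648). Machine vertices: (103.441,67.677) → (52.887,54.298) → (65.216,71.961) → (82.701,127.409) → (10.932,196.308) → (105.065,213.344). Open path.

**Shape 4** — `<path>` regular polygon, stroke `#008000` → engrave (S237, F3648). Machine vertices: (90.993,164.254) → (128.585,136.718) → (135.695,90.666) → (108.159,53.074) → (62.107,45.964) → (24.515,73.500) → (17.405,119.552) → (44.941,157.144) → (90.993,164.254). Closed: final G1 returns to the first vertex.

G21
G90
G00 X113.811 Y136.041
M3 S237
G01 X106.622 Y162.872 F3648
G01 X86.980 Y182.514
G01 X60.149 Y189.703
G01 X33.318 Y182.514
G01 X13.676 Y162.872
G01 X6.487 Y136.041
G01 X13.676 Y109.210
G01 X33.318 Y89.568
G01 X60.149 Y82.379
G01 X86.980 Y89.568
G01 X106.622 Y109.210
G01 X113.811 Y136.041
G00 X126.903 Y175.259
M3 S237
G01 X125.268 Y170.636 F3648
G01 X110.990 Y164.126
G01 X89.341 Y155.814
G01 X65.595 Y145.783
G01 X45.024 Y134.119
G01 X32.902 Y120.905
G00 X103.441 Y67.677
M3 S237
G01 X52.887 Y54.298 F3648
G01 X65.216 Y71.961
G01 X82.701 Y127.409
G01 X10.932 Y196.308
G01 X105.065 Y213.344
G00 X90.993 Y164.254
M3 S237
G01 X128.585 Y136.718 F3648
G01 X135.695 Y90.666
G01 X108.159 Y53.074
G01 X62.107 Y45.964
G01 X24.515 Y73.500
G01 X17.405 Y119.552
G01 X44.941 Y157.144
G01 X90.993 Y164.254
M5
G00 X0.000 Y0.000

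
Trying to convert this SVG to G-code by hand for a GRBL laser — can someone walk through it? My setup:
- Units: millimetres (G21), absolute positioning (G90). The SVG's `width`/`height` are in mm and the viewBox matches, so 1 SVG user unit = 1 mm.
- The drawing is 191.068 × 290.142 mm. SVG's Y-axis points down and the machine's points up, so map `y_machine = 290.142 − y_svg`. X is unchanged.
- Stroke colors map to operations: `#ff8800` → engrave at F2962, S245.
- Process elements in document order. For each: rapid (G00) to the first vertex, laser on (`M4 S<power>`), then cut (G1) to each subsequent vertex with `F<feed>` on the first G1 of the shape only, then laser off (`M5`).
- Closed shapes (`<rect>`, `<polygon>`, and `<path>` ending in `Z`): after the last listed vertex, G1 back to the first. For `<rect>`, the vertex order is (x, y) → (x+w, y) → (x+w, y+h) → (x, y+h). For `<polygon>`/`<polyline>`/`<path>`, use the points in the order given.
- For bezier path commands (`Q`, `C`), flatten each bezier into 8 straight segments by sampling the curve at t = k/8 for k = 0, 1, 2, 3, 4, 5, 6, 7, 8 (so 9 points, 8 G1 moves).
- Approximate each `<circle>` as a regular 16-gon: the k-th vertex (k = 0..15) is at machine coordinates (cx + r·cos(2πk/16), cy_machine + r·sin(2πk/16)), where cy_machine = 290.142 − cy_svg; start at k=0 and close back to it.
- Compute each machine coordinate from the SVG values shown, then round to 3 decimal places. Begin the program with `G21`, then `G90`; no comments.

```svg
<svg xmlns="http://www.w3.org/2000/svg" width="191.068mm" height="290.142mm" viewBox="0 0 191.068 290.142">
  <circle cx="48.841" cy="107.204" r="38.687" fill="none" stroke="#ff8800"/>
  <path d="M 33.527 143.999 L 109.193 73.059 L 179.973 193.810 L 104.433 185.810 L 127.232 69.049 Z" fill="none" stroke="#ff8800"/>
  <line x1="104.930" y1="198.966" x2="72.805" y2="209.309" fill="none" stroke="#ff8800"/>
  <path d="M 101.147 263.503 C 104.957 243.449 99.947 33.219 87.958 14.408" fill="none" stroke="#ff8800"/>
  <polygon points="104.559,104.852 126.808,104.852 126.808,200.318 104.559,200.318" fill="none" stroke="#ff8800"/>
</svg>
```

Since the viewBox matches the mm dimensions, user units are millimetres directly. The only transform is the Y-flip y_m = 290.142 − y_svg.

Shape 1 is a circle drawn with `<circle>`. Its stroke #ff8800 means engrave at S245, F2962. After flipping Y the toolpath is (87.528,182.938) → (84.583,197.743) → (76.197,210.294) → (63.646,218.680) → (48.841,221.625) → (34.036,218.680) → (21.485,210.294) → (13.099,197.743) → (10.154,182.938) → (13.099,168.133) → (21.485,155.582) → (34.036,147.196) → (48.841,144.251) → (63.646,147.196) → (76.197,155.582) → (84.583,168.133) → (87.528,182.938), returning to the start.

Shape 2 is a closed polygon drawn with `<path>`. Its stroke #ff8800 means engrave at S245, F2962. After flipping Y the toolpath is (33.527,146.143) → (109.193,217.083) → (179.973,96.332) → (104.433,104.332) → (127.232,221.093) → (33.527,146.143), returning to the start.

Shape 3 is a line segment drawn with `<line>`. Its stroke #ff8800 means engrave at S245, F2962. After flipping Y the toolpath is (104.930,91.176) → (72.805,80.833).

Shape 4 is a cubic bezier drawn with `<path>`. Its stroke #ff8800 means engrave at S245, F2962. After flipping Y the toolpath is (101.147,26.639) → (102.166,42.328) → (102.380,71.375) → (101.809,109.307) → (100.477,151.653) → (98.404,193.940) → (95.612,231.697) → (92.123,260.452) → (87.958,275.734).

Shape 5 is a rectangle drawn with `<polygon>`. Its stroke #ff8800 means engrave at S245, F2962. After flipping Y the toolpath is (104.559,185.290) → (126.808,185.290) → (126.808,89.824) → (104.559,89.824) → (104.559,185.290), returning to the start.

G21
G90
G00 X87.528 Y182.938
M4 S245
G1 X84.583 Y197.743 F2962
G1 X76.197 Y210.294
G1 X63.646 Y218.680
G1 X48.841 Y221.625
G1 X34.036 Y218.680
G1 X21.485 Y210.294
G1 X13.099 Y197.743
G1 X10.154 Y182.938
G1 X13.099 Y168.133
G1 X21.485 Y155.582
G1 X34.036 Y147.196
G1 X48.841 Y144.251
G1 X63.646 Y147.196
G1 X76.197 Y155.582
G1 X84.583 Y168.133
G1 X87.528 Y182.938
M5
G00 X33.527 Y146.143
M4 S245
G1 X109.193 Y217.083 F2962
G1 X179.973 Y96.332
G1 X104.433 Y104.332
G1 X127.232 Y221.093
G1 X33.527 Y146.143
M5
G00 X104.930 Y91.176
M4 S245
G1 X72.805 Y80.833 F2962
M5
G00 X101.147 Y26.639
M4 S245
G1 X102.166 Y42.328 F2962
G1 X102.380 Y71.375
G1 X101.809 Y109.307
G1 X100.477 Y151.653
G1 X98.404 Y193.940
G1 X95.612 Y231.697
G1 X92.123 Y260.452
G1 X87.958 Y275.734
M5
G00 X104.559 Y185.290
M4 S245
G1 X126.808 Y185.290 F2962
G1 X126.808 Y89.824
G1 X104.559 Y89.824
G1 X104.559 Y185.290
M5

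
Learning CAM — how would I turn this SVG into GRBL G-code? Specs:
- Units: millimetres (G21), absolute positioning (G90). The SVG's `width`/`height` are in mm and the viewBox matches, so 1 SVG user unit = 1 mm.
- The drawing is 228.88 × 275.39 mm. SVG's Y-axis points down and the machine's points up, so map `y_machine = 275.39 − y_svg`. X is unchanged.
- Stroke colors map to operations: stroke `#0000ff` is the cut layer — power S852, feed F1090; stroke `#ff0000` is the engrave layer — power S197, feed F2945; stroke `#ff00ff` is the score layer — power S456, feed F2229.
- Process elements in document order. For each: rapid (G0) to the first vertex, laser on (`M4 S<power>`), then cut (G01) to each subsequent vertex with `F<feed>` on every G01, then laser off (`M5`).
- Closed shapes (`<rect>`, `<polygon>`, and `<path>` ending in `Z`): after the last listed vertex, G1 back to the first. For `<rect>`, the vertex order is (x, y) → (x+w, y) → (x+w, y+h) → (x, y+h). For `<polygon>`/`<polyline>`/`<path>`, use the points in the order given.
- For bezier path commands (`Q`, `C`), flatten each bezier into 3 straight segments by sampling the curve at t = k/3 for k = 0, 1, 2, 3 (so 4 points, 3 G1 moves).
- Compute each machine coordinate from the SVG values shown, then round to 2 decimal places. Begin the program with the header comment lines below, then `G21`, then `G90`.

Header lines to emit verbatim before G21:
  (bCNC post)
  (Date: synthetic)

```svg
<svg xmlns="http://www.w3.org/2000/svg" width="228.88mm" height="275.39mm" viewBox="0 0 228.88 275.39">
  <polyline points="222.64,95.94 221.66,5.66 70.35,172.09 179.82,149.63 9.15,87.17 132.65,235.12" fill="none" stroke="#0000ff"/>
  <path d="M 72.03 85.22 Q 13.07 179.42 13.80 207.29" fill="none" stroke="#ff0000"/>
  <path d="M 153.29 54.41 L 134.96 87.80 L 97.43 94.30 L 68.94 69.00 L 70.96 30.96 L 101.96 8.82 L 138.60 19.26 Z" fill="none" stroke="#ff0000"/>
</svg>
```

(bCNC post)
(Date: synthetic)
G21
G90
G0 X222.64 Y179.45
M4 S852
G01 X221.66 Y269.73 F1090
G01 X70.35 Y103.30 F1090
G01 X179.82 Y125.76 F1090
G01 X9.15 Y188.22 F1090
G01 X132.65 Y40.27 F1090
M5
G0 X72.03 Y190.17
M4 S197
G01 X39.36 Y134.74 F2945
G01 X19.95 Y94.05 F2945
G01 X13.80 Y68.10 F2945
M5
G0 X153.29 Y220.98
M4 S197
G01 X134.96 Y187.59 F2945
G01 X97.43 Y181.09 F2945
G01 X68.94 Y206.39 F2945
G01 X70.96 Y244.43 F2945
G01 X101.96 Y266.57 F2945
G01 X138.60 Y256.13 F2945
G01 X153.29 Y220.98 F2945
M5

viewBox `0 0 228.88 275.39` with mm width/height → 1 unit = 1 mm. Flip: y_m = 275.39 − y_svg.

**Shape 1** — `<polyline>` open polyline, stroke `#0000ff` → cut (S852, F1090). Machine vertices: (222.64,179.45) → (221.66,269.73) → (70.35,103.30) → (179.82,125.76) → (9.15,188.22) → (132.65,40.27). Open path.

**Shape 2** — `<path>` quadratic bezier, stroke `#ff0000` → engrave (S197, F2945). Control points (SVG): P0=(72.03,85.22), P1=(13.07,179.42), P2=(13.80,207.29); sampled at t=k/3. Machine vertices: (72.03,190.17) → (39.36,134.74) → (19.95,94.05) → (13.80,68.10). Open path.

**Shape 3** — `<path>` regular polygon, stroke `#ff0000` → engrave (S197, F2945). Machine vertices: (153.29,220.98) → (134.96,187.59) → (97.43,181.09) → (68.94,206.39) → (70.96,244.43) → (101.96,266.57) → (138.60,256.13) → (153.29,220.98). Closed: final G1 returns to the first vertex.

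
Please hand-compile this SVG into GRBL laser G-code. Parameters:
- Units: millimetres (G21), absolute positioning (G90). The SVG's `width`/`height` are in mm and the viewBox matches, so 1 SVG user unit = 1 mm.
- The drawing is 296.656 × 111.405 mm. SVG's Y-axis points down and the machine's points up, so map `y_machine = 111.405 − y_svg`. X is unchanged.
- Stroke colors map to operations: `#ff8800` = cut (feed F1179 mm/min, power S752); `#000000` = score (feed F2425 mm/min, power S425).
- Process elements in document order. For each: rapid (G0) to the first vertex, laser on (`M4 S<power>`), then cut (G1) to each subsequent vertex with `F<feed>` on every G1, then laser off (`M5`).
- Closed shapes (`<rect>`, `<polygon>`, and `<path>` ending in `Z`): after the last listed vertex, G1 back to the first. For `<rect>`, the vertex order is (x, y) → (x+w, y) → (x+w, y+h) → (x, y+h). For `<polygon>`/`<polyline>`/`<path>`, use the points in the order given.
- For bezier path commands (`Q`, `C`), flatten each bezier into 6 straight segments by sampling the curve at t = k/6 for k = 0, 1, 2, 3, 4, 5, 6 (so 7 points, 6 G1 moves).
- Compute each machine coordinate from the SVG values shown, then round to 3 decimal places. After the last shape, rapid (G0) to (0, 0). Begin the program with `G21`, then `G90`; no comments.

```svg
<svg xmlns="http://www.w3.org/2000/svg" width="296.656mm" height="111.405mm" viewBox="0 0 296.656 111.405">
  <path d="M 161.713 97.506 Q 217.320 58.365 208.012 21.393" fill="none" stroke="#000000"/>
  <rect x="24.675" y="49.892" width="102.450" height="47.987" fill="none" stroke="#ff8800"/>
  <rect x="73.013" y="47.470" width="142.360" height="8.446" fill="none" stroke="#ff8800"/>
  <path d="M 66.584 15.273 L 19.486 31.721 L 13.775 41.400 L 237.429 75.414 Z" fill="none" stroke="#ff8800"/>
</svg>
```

G21
G90
G0 X161.713 Y13.899
M4 S425
G1 X178.445 Y26.886 F2425
G1 X191.572 Y39.752 F2425
G1 X201.091 Y52.498 F2425
G1 X207.005 Y65.123 F2425
G1 X209.311 Y77.628 F2425
G1 X208.012 Y90.012 F2425
M5
G0 X24.675 Y61.513
M4 S752
G1 X127.125 Y61.513 F1179
G1 X127.125 Y13.526 F1179
G1 X24.675 Y13.526 F1179
G1 X24.675 Y61.513 F1179
M5
G0 X73.013 Y63.935
M4 S752
G1 X215.373 Y63.935 F1179
G1 X215.373 Y55.489 F1179
G1 X73.013 Y55.489 F1179
G1 X73.013 Y63.935 F1179
M5
G0 X66.584 Y96.132
M4 S752
G1 X19.486 Y79.684 F1179
G1 X13.775 Y70.005 F1179
G1 X237.429 Y35.991 F1179
G1 X66.584 Y96.132 F1179
M5
G0 X0.000 Y0.000

viewBox `0 0 296.656 111.405` with mm width/height → 1 unit = 1 mm. Flip: y_m = 111.405 − y_svg.

**Shape 1** — `<path>` quadratic bezier, stroke `#000000` → score (S425, F2425). Control points (SVG): P0=(161.713,97.506), P1=(217.320,58.365), P2=(208.012,21.393); sampled at t=k/6. Machine vertices: (161.713,13.899) → (178.445,26.886) → (191.572,39.752) → (201.091,52.498) → (207.005,65.123) → (209.311,77.628) → (208.012,90.012). Open path.

**Shape 2** — `<rect>` rectangle, stroke `#ff8800` → cut (S752, F1179). Machine vertices: (24.675,61.513) → (127.125,61.513) → (127.125,13.526) → (24.675,13.526) → (24.675,61.513). Closed: final G1 returns to the first vertex.

**Shape 3** — `<rect>` rectangle, stroke `#ff8800` → cut (S752, F1179). Machine vertices: (73.013,63.935) → (215.373,63.935) → (215.373,55.489) → (73.013,55.489) → (73.013,63.935). Closed: final G1 returns to the first vertex.

**Shape 4** — `<path>` closed polygon, stroke `#ff8800` → cut (S752, F1179). Machine vertices: (66.584,96.132) → (19.486,79.684) → (13.775,70.005) → (237.429,35.991) → (66.584,96.132). Closed: final G1 returns to the first vertex.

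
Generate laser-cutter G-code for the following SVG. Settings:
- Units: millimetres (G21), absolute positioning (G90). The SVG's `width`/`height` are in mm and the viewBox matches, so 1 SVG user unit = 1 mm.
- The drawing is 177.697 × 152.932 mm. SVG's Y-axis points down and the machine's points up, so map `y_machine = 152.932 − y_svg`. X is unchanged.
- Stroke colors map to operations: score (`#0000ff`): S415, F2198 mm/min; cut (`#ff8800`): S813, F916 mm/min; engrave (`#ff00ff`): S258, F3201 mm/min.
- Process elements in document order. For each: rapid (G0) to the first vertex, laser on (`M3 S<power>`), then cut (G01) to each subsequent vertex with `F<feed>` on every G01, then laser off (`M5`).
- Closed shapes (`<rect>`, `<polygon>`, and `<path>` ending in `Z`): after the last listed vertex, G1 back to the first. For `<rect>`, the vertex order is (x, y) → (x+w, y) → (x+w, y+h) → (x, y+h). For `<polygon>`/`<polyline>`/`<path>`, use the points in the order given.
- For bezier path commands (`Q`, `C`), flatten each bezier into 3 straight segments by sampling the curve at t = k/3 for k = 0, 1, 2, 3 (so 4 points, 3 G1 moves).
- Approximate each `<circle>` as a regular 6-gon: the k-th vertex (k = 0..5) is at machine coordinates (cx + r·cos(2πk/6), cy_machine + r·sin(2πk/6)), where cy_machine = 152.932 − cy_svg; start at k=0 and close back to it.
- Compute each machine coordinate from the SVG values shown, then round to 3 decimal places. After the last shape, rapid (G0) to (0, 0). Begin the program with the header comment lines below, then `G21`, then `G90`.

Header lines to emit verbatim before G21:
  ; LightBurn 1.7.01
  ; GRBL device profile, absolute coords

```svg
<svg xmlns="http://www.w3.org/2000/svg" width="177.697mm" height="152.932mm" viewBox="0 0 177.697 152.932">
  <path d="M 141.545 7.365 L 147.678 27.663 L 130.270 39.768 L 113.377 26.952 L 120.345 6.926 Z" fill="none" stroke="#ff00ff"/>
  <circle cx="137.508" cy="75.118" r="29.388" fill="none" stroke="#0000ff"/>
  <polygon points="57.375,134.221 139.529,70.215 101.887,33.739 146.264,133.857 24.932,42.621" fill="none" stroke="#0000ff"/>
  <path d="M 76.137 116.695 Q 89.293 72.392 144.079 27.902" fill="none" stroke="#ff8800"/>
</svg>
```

; LightBurn 1.7.01
; GRBL device profile, absolute coords
G21
G90
G0 X141.545 Y145.567
M3 S258
G01 X147.678 Y125.269 F3201
G01 X130.270 Y113.164 F3201
G01 X113.377 Y125.980 F3201
G01 X120.345 Y146.006 F3201
G01 X141.545 Y145.567 F3201
M5
G0 X166.896 Y77.814
M3 S415
G01 X152.202 Y103.265 F2198
G01 X122.814 Y103.265 F2198
G01 X108.120 Y77.814 F2198
G01 X122.814 Y52.363 F2198
G01 X152.202 Y52.363 F2198
G01 X166.896 Y77.814 F2198
M5
G0 X57.375 Y18.711
M3 S415
G01 X139.529 Y82.717 F2198
G01 X101.887 Y119.193 F2198
G01 X146.264 Y19.075 F2198
G01 X24.932 Y110.311 F2198
G01 X57.375 Y18.711 F2198
M5
G0 X76.137 Y36.237
M3 S813
G01 X89.533 Y65.793 F916
G01 X112.181 Y95.391 F916
G01 X144.079 Y125.030 F916
M5
G0 X0.000 Y0.000

viewBox `0 0 177.697 152.932` with mm width/height → 1 unit = 1 mm. Flip: y_m = 152.932 − y_svg.

**Shape 1** — `<path>` regular polygon, stroke `#ff00ff` → engrave (S258, F3201). Machine vertices: (141.545,145.567) → (147.678,125.269) → (130.270,113.164) → (113.377,125.980) → (120.345,146.006) → (141.545,145.567). Closed: final G1 returns to the first vertex.

**Shape 2** — `<circle>` circle, stroke `#0000ff` → score (S415, F2198). Machine vertices: (166.896,77.814) → (152.202,103.265) → (122.814,103.265) → (108.120,77.814) → (122.814,52.363) → (152.202,52.363) → (166.896,77.814). Closed: final G1 returns to the first vertex.

**Shape 3** — `<polygon>` closed polygon, stroke `#0000ff` → score (S415, F2198). Machine vertices: (57.375,18.711) → (139.529,82.717) → (101.887,119.193) → (146.264,19.075) → (24.932,110.311) → (57.375,18.711). Closed: final G1 returns to the first vertex.

**Shape 4** — `<path>` quadratic bezier, stroke `#ff8800` → cut (S813, F916). Control points (SVG): P0=(76.137,116.695), P1=(89.293,72.392), P2=(144.079,27.902); sampled at t=k/3. Machine vertices: (76.137,36.237) → (89.533,65.793) → (112.181,95.391) → (144.079,125.030). Open path.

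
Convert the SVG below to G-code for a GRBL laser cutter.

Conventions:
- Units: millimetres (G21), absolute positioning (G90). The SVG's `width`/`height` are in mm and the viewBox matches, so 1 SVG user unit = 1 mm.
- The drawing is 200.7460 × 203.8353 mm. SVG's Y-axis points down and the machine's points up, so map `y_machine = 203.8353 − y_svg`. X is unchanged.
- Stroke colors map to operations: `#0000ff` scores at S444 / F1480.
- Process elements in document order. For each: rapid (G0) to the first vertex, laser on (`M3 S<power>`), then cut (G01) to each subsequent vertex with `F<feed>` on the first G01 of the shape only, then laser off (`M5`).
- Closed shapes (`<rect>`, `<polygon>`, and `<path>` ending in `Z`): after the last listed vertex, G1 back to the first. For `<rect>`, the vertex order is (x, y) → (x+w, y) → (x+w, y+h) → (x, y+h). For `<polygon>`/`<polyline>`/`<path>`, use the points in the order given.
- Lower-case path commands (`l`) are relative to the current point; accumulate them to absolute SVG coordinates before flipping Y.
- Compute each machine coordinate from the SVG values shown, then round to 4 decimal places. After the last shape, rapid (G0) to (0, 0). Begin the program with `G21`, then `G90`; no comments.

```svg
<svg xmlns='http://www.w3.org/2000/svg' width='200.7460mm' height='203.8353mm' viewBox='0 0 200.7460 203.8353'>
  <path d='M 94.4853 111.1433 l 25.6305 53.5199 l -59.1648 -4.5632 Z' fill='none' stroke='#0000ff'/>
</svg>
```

1 u = 1 mm; y_m = 203.8353 − y.

[1] `<path>` regular polygon, #0000ff→score S444 F1480: (94.4853,92.6920) → (120.1158,39.1721) → (60.9510,43.7353) → (94.4853,92.6920) (closed)

G21
G90
G0 X94.4853 Y92.6920
M3 S444
G01 X120.1158 Y39.1721 F1480
G01 X60.9510 Y43.7353
G01 X94.4853 Y92.6920
M5
G0 X0.0000 Y0.0000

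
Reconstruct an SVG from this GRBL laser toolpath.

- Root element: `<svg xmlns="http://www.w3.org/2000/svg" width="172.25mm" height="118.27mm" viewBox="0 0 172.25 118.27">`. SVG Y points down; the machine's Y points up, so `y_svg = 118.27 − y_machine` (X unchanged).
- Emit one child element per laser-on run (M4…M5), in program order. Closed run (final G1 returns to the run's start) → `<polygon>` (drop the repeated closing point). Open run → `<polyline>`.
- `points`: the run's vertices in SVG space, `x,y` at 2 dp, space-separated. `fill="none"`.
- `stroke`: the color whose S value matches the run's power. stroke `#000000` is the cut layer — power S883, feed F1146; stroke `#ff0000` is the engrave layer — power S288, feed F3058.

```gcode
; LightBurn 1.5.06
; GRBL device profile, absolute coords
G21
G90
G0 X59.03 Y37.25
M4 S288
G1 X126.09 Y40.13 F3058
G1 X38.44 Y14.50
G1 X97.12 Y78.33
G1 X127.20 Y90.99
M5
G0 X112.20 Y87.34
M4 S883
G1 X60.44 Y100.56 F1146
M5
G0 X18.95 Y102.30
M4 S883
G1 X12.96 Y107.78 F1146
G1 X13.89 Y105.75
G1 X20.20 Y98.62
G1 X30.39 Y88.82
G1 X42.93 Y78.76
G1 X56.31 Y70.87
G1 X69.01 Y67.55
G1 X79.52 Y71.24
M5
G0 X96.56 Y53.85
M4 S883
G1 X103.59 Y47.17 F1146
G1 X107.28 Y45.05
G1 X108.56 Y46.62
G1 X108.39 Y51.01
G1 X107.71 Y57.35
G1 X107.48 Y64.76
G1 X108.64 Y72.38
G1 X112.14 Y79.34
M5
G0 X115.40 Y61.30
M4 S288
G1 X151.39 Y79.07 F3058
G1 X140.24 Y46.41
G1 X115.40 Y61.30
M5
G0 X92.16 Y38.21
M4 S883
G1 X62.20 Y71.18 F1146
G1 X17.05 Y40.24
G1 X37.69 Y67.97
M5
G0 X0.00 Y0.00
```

<svg xmlns="http://www.w3.org/2000/svg" width="172.25mm" height="118.27mm" viewBox="0 0 172.25 118.27">
  <polyline points="59.03,81.02 126.09,78.14 38.44,103.77 97.12,39.94 127.20,27.28" fill="none" stroke="#ff0000"/>
  <polyline points="112.20,30.93 60.44,17.71" fill="none" stroke="#000000"/>
  <polyline points="18.95,15.97 12.96,10.49 13.89,12.52 20.20,19.65 30.39,29.45 42.93,39.51 56.31,47.40 69.01,50.72 79.52,47.03" fill="none" stroke="#000000"/>
  <polyline points="96.56,64.42 103.59,71.10 107.28,73.22 108.56,71.65 108.39,67.26 107.71,60.92 107.48,53.51 108.64,45.89 112.14,38.93" fill="none" stroke="#000000"/>
  <polygon points="115.40,56.97 151.39,39.20 140.24,71.86" fill="none" stroke="#ff0000"/>
  <polyline points="92.16,80.06 62.20,47.09 17.05,78.03 37.69,50.30" fill="none" stroke="#000000"/>
</svg>

Each laser-on run becomes one SVG element. Flip Y back into SVG space with y_svg = 118.27 − y_machine.

Run 1: power S288 maps to stroke `#ff0000` (engrave). The run is open, so emit a `<polyline>` with points (Y-flipped): 59.03,81.02 126.09,78.14 38.44,103.77 97.12,39.94 127.20,27.28.

Run 2: power S883 maps to stroke `#000000` (cut). The run is open, so emit a `<polyline>` with points (Y-flipped): 112.20,30.93 60.44,17.71.

Run 3: power S883 maps to stroke `#000000` (cut). The run is open, so emit a `<polyline>` with points (Y-flipped): 18.95,15.97 12.96,10.49 13.89,12.52 20.20,19.65 30.39,29.45 42.93,39.51 56.31,47.40 69.01,50.72 79.52,47.03.

Run 4: the run's S883 means `#000000` (cut). The run is open, so emit a `<polyline>` with points (Y-flipped): 96.56,64.42 103.59,71.10 107.28,73.22 108.56,71.65 108.39,67.26 107.71,60.92 107.48,53.51 108.64,45.89 112.14,38.93.

Run 5: S288 ⇒ engrave layer `#ff0000`. The run returns to its start, so emit a `<polygon>` with points (Y-flipped): 115.40,56.97 151.39,39.20 140.24,71.86.

Run 6: the run's S883 means `#000000` (cut). The run is open, so emit a `<polyline>` with points (Y-flipped): 92.16,80.06 62.20,47.09 17.05,78.03 37.69,50.30.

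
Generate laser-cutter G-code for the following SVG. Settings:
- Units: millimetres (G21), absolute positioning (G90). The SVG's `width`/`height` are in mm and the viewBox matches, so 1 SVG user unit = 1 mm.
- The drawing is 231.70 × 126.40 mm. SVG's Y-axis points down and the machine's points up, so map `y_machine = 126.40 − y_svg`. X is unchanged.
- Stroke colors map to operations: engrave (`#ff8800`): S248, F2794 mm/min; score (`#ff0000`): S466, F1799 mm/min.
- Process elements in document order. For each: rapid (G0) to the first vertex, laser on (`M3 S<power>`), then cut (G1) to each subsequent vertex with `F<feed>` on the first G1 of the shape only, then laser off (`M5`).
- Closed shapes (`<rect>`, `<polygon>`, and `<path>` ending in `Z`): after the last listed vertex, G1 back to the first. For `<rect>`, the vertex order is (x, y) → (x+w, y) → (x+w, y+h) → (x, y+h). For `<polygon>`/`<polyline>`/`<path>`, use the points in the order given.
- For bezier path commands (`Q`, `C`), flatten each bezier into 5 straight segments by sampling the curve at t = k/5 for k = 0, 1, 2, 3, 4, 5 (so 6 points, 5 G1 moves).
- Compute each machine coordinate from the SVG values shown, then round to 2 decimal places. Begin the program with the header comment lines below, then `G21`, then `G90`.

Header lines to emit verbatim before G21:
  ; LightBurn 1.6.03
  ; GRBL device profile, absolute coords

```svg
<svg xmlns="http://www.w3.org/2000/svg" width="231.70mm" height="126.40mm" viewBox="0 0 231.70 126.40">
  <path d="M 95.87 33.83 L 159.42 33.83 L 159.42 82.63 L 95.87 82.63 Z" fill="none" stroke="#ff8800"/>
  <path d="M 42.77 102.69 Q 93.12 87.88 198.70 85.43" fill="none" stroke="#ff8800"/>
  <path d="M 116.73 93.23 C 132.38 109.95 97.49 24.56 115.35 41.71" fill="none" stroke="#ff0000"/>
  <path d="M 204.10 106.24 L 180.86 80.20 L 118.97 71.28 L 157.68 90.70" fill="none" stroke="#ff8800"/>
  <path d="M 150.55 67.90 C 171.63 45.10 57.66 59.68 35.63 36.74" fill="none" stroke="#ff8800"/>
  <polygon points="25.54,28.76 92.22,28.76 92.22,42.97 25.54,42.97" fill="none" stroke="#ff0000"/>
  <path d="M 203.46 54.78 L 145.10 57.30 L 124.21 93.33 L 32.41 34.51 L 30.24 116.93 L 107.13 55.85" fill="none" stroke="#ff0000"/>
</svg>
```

; LightBurn 1.6.03
; GRBL device profile, absolute coords
G21
G90
G0 X95.87 Y92.57
M3 S248
G1 X159.42 Y92.57 F2794
G1 X159.42 Y43.77
G1 X95.87 Y43.77
G1 X95.87 Y92.57
M5
G0 X42.77 Y23.71
M3 S248
G1 X65.12 Y29.14 F2794
G1 X91.89 Y33.58
G1 X123.07 Y37.03
G1 X158.68 Y39.50
G1 X198.70 Y40.97
M5
G0 X116.73 Y33.17
M3 S466
G1 X120.88 Y33.75 F1799
G1 X117.86 Y49.02
G1 X112.63 Y69.15
G1 X110.14 Y84.31
G1 X115.35 Y84.69
M5
G0 X204.10 Y20.16
M3 S248
G1 X180.86 Y46.20 F2794
G1 X118.97 Y55.12
G1 X157.68 Y35.70
M5
G0 X150.55 Y58.50
M3 S248
G1 X148.81 Y68.29 F2794
G1 X125.55 Y72.71
G1 X91.67 Y75.35
G1 X58.06 Y79.80
G1 X35.63 Y89.66
M5
G0 X25.54 Y97.64
M3 S466
G1 X92.22 Y97.64 F1799
G1 X92.22 Y83.43
G1 X25.54 Y83.43
G1 X25.54 Y97.64
M5
G0 X203.46 Y71.62
M3 S466
G1 X145.10 Y69.10 F1799
G1 X124.21 Y33.07
G1 X32.41 Y91.89
G1 X30.24 Y9.47
G1 X107.13 Y70.55
M5

1 u = 1 mm; y_m = 126.40 − y.

[1] `<path>` rectangle, #ff8800→engrave S248 F2794: (95.87,92.57) → (159.42,92.57) → (159.42,43.77) → (95.87,43.77) → (95.87,92.57) (closed)

[2] `<path>` quadratic bezier, #ff8800→engrave S248 F2794: (42.77,23.71) → (65.12,29.14) → (91.89,33.58) → (123.07,37.03) → (158.68,39.50) → (198.70,40.97)

[3] `<path>` cubic bezier, #ff0000→score S466 F1799: (116.73,33.17) → (120.88,33.75) → (117.86,49.02) → (112.63,69.15) → (110.14,84.31) → (115.35,84.69)

[4] `<path>` open polyline, #ff8800→engrave S248 F2794: (204.10,20.16) → (180.86,46.20) → (118.97,55.12) → (157.68,35.70)

[5] `<path>` cubic bezier, #ff8800→engrave S248 F2794: (150.55,58.50) → (148.81,68.29) → (125.55,72.71) → (91.67,75.35) → (58.06,79.80) → (35.63,89.66)

[6] `<polygon>` rectangle, #ff0000→score S466 F1799: (25.54,97.64) → (92.22,97.64) → (92.22,83.43) → (25.54,83.43) → (25.54,97.64) (closed)

[7] `<path>` open polyline, #ff0000→score S466 F1799: (203.46,71.62) → (145.10,69.10) → (124.21,33.07) → (32.41,91.89) → (30.24,9.47) → (107.13,70.55)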